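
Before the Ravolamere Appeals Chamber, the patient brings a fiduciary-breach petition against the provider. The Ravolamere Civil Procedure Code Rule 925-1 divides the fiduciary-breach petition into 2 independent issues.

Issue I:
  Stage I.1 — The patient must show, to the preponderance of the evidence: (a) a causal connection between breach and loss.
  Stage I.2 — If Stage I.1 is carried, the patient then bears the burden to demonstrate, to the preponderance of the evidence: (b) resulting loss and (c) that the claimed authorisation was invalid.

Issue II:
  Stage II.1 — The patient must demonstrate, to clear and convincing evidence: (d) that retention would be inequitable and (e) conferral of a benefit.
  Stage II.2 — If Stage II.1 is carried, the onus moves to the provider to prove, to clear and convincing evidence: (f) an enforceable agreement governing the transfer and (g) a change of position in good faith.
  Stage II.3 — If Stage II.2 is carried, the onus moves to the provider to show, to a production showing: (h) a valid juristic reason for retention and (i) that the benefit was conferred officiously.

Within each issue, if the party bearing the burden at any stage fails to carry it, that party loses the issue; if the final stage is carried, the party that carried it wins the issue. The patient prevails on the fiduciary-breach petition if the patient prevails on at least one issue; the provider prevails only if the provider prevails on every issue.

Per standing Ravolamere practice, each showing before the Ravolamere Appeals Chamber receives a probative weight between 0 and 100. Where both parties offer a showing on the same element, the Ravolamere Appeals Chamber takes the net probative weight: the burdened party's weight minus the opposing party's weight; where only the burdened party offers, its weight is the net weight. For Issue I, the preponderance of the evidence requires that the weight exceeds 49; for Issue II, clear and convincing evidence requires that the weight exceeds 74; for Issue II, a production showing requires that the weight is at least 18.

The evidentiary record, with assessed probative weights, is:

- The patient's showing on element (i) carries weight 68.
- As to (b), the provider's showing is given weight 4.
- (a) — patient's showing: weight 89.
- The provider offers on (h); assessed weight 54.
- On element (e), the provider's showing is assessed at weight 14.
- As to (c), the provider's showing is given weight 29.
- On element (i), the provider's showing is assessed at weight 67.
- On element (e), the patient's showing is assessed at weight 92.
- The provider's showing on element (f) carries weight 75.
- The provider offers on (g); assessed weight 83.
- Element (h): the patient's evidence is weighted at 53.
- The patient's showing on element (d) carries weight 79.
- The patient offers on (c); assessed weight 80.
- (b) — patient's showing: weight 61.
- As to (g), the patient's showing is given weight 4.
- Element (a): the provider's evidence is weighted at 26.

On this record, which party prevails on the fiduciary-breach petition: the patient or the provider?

patient

— Issue I —
At Stage I.1 the patient must meet the preponderance of the evidence (weight exceeds 49): on (a) the weight is 89 less the opposing 26 gives net 63, which does exceed 49, so (a) meets the standard.
  All elements met. The patient retains the burden for Stage I.2.
At Stage I.2 the patient must meet the preponderance of the evidence (weight exceeds 49): on (b) the weight is 61 less the opposing 4 gives net 57, > 49, so (b) meets the standard; on (c) the weight is 80 less the opposing 29 gives net 51, > 49, so (c) meets the standard.
  Stage I.2 carried; the final stage is satisfied.
Every stage carried; the patient prevails on this issue.
— Issue II —
Stage II.1 — burden on patient; standard: clear and convincing evidence (weight exceeds 74).
    (d): 79 > 74 [met]
    (e): 92 − 14 = 78 > 74 [met]
  Stage II.1 carried; the burden shifts to the provider.
Stage II.2 — burden on provider; standard: clear and convincing evidence (weight exceeds 74).
    (f): 75 > 74 [met]
    (g): 83 − 4 = 79 > 74 [met]
  Stage II.2 carried; the burden remains with the provider.
Stage II.3 — burden on provider; standard: a production showing (weight is at least 18).
    (h): 54 − 53 = 1 < 18 [not met]
    (i): 67 − 68 = -1 < 18 [not met]
  Not every element is met, so the provider fails to carry Stage II.3.
The analysis ends at Stage II.3; the patient prevails on this issue.
Per-issue: Issue I → patient; Issue II → patient. The patient must prevail on at least one issue; overall, the patient prevails.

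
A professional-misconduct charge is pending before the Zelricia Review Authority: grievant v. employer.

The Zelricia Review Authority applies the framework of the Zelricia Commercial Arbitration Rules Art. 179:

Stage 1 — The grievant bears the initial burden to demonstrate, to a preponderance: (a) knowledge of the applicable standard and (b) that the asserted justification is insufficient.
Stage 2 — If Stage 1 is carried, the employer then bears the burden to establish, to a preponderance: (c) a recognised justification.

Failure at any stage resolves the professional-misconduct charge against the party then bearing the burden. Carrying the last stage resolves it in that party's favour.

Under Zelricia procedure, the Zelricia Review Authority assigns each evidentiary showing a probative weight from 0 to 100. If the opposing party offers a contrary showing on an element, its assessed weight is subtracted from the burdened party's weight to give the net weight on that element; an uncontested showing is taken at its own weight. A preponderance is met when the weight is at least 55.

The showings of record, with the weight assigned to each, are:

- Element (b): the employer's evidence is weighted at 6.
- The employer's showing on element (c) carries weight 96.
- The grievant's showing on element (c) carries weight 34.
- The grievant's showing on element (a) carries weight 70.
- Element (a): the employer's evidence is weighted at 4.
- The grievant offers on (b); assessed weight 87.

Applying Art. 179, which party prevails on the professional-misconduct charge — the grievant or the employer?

At Stage 1 the grievant must meet a preponderance (weight is at least 55): on (a) the weight is 70 less the opposing 4 gives net 66, which does reach 55, so (a) meets the standard; on (b) the weight is 87 less the opposing 6 gives net 81, ≥ 55, so (b) meets the standard.
  All elements met. The burden passes to the employer.
At Stage 2 the employer must meet a preponderance (weight is at least 55): on (c) the weight is 96 less the opposing 34 gives net 62, ≥ 55, so (c) meets the standard.
  All elements met at the final stage.
With every stage satisfied, the employer prevails.

employer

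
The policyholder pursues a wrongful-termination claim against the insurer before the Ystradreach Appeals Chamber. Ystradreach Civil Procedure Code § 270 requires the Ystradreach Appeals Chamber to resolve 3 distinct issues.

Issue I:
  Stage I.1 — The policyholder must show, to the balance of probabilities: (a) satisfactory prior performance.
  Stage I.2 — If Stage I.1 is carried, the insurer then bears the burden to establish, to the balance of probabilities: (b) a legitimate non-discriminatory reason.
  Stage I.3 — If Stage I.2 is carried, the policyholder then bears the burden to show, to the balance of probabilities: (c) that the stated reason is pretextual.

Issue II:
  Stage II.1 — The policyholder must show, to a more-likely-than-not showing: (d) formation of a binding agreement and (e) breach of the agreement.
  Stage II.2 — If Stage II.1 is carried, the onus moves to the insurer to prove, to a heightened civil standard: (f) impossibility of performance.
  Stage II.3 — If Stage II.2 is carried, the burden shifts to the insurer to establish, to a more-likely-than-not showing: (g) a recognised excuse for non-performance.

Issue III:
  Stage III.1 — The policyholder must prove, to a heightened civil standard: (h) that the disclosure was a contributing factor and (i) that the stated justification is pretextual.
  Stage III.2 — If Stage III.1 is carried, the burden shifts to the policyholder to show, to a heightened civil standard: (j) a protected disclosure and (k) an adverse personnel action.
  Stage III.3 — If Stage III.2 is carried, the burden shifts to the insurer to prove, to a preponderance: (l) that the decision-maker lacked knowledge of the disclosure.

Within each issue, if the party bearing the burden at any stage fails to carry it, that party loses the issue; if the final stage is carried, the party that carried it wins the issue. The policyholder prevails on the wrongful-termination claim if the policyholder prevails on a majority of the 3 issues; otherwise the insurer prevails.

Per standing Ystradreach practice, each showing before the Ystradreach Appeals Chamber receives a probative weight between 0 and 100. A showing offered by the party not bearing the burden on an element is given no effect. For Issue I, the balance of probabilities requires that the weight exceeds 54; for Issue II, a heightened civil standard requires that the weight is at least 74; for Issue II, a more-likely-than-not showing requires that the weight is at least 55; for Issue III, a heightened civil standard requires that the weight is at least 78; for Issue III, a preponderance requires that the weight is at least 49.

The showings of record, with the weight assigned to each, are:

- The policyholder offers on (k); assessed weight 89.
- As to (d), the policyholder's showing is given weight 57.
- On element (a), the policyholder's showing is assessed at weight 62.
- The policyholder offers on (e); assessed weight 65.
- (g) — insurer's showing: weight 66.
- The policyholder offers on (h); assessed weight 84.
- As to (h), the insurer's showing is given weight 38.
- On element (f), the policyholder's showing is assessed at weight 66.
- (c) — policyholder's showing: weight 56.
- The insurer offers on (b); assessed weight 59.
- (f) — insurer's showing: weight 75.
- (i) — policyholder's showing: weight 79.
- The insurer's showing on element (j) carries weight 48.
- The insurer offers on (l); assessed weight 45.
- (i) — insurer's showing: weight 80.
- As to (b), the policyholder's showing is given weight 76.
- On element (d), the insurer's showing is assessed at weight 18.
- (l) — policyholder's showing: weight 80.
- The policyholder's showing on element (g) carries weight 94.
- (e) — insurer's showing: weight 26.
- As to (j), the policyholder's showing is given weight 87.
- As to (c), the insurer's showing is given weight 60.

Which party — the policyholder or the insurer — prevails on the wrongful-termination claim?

— Issue I —
Stage I.1 — burden on policyholder; standard: the balance of probabilities (weight exceeds 54).
    (a): 62 > 54 [met]
  All elements met. The burden passes to the insurer.
Stage I.2 — burden on insurer; standard: the balance of probabilities (weight exceeds 54).
    (b): 59 (policyholder's 76 disregarded) > 54 [met]
  All elements met. The burden passes to the policyholder.
Stage I.3 — burden on policyholder; standard: the balance of probabilities (weight exceeds 54).
    (c): 56 (insurer's 60 disregarded) > 54 [met]
  All elements met at the final stage.
All stages carried — the policyholder prevails on this issue.
— Issue II —
Stage II.1 — burden on policyholder; standard: a more-likely-than-not showing (weight is at least 55).
    (d): 57 (insurer's 18 disregarded) ≥ 55 [met]
    (e): 65 (insurer's 26 disregarded) ≥ 55 [met]
  The policyholder carries Stage II.1; the insurer now bears the burden.
Stage II.2 — burden on insurer; standard: a heightened civil standard (weight is at least 74).
    (f): 75 (policyholder's 66 disregarded) ≥ 74 [met]
  Stage II.2 is satisfied; the insurer continues to bear the burden.
Stage II.3 — burden on insurer; standard: a more-likely-than-not showing (weight is at least 55).
    (g): 66 (policyholder's 94 disregarded) ≥ 55 [met]
  Stage II.3 carried; the final stage is satisfied.
All stages carried — the insurer prevails on this issue.
— Issue III —
Stage III.1 (policyholder, a heightened civil standard, weight is at least 78): (h) 84 (insurer's 38 disregarded) ≥ 78 — meets; (i) 79 (insurer's 80 disregarded) ≥ 78 — meets.
  All elements met. The policyholder retains the burden for Stage III.2.
Stage III.2 (policyholder, a heightened civil standard, weight is at least 78): (j) 87 (insurer's 48 disregarded) ≥ 78 — meets; (k) 89 ≥ 78 — meets.
  The policyholder carries Stage III.2; the insurer now bears the burden.
Stage III.3 (insurer, a preponderance, weight is at least 49): (l) 45 (policyholder's 80 disregarded) < 49 — fails.
  The insurer does not carry Stage III.3.
So the policyholder prevails on this issue.
Per-issue: Issue I → policyholder; Issue II → insurer; Issue III → policyholder. The policyholder must prevail on a majority of issues; overall, the policyholder prevails.

policyholder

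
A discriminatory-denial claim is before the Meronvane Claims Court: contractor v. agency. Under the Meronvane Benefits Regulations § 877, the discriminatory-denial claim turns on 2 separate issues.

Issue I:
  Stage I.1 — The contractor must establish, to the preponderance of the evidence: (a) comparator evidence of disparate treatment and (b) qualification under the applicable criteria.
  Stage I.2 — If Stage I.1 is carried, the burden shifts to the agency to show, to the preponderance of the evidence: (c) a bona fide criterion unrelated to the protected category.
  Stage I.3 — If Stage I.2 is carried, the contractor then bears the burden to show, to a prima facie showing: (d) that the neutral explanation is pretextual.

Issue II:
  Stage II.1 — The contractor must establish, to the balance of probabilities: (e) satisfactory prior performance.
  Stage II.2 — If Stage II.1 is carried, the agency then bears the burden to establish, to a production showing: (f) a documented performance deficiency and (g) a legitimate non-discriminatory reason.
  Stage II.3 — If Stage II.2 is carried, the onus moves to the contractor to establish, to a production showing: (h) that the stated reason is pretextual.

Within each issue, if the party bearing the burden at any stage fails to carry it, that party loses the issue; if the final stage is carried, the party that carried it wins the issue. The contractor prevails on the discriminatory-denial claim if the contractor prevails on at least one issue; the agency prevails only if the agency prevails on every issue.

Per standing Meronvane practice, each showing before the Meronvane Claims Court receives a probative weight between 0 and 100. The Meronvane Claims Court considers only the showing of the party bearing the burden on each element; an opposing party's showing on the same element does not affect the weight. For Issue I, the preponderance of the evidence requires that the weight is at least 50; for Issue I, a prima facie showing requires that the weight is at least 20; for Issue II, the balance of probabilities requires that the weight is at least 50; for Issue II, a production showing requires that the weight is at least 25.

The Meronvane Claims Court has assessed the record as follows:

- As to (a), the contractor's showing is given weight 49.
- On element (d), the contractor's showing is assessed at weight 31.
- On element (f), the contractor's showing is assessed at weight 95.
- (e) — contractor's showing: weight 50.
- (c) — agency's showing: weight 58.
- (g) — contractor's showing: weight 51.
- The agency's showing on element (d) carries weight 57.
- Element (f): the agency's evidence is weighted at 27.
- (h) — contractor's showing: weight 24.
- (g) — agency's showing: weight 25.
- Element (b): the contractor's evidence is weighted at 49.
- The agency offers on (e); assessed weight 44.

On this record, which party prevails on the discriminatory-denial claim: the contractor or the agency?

— Issue I —
At Stage I.1 the contractor must meet the preponderance of the evidence (weight is at least 50): on (a) the weight is 49, which does not reach 50, so (a) does not meet the standard; on (b) the weight is 49, which does not reach 50, so (b) does not meet the standard.
  The contractor does not carry Stage I.1.
The agency prevails on this issue.
— Issue II —
Stage II.1 (contractor, the balance of probabilities, weight is at least 50): (e) 50 (agency's 44 disregarded) ≥ 50 — meets.
  All elements met. The burden passes to the agency.
Stage II.2 (agency, a production showing, weight is at least 25): (f) 27 (contractor's 95 disregarded) ≥ 25 — meets; (g) 25 (contractor's 51 disregarded) ≥ 25 — meets.
  Stage II.2 is satisfied; the onus moves to the contractor.
Stage II.3 (contractor, a production showing, weight is at least 25): (h) 24 < 25 — fails.
  Stage II.3 not carried; the contractor fails its burden.
The agency prevails on this issue.
Per-issue: Issue I → agency; Issue II → agency. The contractor must prevail on at least one issue; overall, the agency prevails.

agency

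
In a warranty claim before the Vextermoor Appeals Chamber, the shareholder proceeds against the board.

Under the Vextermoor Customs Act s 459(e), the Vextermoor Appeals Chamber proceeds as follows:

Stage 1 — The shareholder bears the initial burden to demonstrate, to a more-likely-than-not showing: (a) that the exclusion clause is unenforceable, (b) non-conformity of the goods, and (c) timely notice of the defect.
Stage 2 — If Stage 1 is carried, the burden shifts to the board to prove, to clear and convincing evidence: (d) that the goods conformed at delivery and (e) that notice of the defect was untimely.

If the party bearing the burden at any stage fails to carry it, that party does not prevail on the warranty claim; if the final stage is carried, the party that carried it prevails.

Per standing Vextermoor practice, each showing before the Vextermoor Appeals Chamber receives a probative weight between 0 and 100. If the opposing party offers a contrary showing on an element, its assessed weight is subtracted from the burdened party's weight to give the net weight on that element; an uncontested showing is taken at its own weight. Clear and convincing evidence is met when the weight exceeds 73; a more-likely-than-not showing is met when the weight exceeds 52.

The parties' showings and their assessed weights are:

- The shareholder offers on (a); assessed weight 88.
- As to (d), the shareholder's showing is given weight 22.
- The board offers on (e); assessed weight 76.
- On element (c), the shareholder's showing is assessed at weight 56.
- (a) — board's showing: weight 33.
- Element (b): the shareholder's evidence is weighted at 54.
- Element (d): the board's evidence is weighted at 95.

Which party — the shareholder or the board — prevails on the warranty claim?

shareholder

At Stage 1 the shareholder must meet a more-likely-than-not showing (weight exceeds 52): on (a) the weight is 88 less the opposing 33 gives net 55, which does exceed 52, so (a) meets the standard; on (b) the weight is 54, > 52, so (b) meets the standard; on (c) the weight is 56, which does exceed 52, so (c) meets the standard.
  All elements met. The burden passes to the board.
At Stage 2 the board must meet clear and convincing evidence (weight exceeds 73): on (d) the weight is 95 less the opposing 22 gives net 73, ≤ 73, so (d) does not meet the standard; on (e) the weight is 76, which does exceed 73, so (e) meets the standard.
  Not every element is met, so the board fails to carry Stage 2.
The shareholder prevails.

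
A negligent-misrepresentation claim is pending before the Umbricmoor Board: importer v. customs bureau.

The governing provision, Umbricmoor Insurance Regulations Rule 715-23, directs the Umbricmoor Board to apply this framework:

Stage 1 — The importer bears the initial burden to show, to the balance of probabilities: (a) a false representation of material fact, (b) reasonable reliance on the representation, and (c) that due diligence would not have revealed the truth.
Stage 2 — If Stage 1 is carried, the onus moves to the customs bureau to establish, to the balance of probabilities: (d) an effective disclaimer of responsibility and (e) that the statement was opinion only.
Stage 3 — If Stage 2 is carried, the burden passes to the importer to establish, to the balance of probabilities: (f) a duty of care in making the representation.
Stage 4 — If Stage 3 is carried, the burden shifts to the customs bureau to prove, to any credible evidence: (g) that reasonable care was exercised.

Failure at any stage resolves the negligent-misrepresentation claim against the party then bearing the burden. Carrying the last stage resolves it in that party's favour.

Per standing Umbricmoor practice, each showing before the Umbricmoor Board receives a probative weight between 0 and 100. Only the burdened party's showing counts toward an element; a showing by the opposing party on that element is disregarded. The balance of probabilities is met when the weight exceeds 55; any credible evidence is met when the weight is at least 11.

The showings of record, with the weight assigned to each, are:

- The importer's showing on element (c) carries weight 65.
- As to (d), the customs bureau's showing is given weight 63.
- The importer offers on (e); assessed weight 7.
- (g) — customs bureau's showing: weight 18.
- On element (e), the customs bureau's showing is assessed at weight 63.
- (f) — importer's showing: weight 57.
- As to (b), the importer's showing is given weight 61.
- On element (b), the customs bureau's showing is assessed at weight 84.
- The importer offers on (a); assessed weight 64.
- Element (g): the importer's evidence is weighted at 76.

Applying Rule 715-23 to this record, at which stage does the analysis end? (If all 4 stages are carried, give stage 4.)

Stage 1 (importer, the balance of probabilities, weight exceeds 55): (a) 64 > 55 — meets; (b) 61 (customs bureau's 84 disregarded) > 55 — meets; (c) 65 > 55 — meets.
  The importer carries Stage 1; the customs bureau now bears the burden.
Stage 2 (customs bureau, the balance of probabilities, weight exceeds 55): (d) 63 > 55 — meets; (e) 63 (importer's 7 disregarded) > 55 — meets.
  Stage 2 carried; the burden shifts to the importer.
Stage 3 (importer, the balance of probabilities, weight exceeds 55): (f) 57 > 55 — meets.
  All elements met. The burden passes to the customs bureau.
Stage 4 (customs bureau, any credible evidence, weight is at least 11): (g) 18 (importer's 76 disregarded) ≥ 11 — meets.
  The customs bureau carries the last stage.
Every stage carried; the customs bureau prevails.

stage 4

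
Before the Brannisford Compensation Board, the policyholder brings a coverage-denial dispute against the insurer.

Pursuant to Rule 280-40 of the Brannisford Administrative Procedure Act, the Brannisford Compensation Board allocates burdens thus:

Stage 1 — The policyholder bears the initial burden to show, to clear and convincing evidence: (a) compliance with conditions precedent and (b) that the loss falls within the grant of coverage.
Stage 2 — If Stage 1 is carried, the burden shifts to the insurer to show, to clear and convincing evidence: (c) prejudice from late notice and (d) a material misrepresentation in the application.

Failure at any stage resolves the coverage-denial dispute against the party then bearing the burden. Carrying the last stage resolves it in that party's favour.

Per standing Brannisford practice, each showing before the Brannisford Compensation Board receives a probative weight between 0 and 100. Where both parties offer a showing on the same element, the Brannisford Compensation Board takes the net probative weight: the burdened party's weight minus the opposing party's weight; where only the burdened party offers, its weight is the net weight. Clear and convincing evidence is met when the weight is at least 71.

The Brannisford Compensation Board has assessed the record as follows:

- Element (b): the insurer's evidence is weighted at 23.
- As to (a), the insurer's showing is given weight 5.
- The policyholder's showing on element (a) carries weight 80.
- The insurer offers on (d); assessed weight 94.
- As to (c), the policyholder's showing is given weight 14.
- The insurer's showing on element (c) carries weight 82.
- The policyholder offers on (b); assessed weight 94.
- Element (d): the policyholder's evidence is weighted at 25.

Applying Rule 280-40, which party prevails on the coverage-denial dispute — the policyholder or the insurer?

policyholder

Stage 1 — burden on policyholder; standard: clear and convincing evidence (weight is at least 71).
    (a): 80 − 5 = 75 ≥ 71 [met]
    (b): 94 − 23 = 71 ≥ 71 [met]
  All elements met. The burden passes to the insurer.
Stage 2 — burden on insurer; standard: clear and convincing evidence (weight is at least 71).
    (c): 82 − 14 = 68 < 71 [not met]
    (d): 94 − 25 = 69 < 71 [not met]
  Stage 2 not carried; the insurer fails its burden.
The analysis ends at Stage 2; the policyholder prevails.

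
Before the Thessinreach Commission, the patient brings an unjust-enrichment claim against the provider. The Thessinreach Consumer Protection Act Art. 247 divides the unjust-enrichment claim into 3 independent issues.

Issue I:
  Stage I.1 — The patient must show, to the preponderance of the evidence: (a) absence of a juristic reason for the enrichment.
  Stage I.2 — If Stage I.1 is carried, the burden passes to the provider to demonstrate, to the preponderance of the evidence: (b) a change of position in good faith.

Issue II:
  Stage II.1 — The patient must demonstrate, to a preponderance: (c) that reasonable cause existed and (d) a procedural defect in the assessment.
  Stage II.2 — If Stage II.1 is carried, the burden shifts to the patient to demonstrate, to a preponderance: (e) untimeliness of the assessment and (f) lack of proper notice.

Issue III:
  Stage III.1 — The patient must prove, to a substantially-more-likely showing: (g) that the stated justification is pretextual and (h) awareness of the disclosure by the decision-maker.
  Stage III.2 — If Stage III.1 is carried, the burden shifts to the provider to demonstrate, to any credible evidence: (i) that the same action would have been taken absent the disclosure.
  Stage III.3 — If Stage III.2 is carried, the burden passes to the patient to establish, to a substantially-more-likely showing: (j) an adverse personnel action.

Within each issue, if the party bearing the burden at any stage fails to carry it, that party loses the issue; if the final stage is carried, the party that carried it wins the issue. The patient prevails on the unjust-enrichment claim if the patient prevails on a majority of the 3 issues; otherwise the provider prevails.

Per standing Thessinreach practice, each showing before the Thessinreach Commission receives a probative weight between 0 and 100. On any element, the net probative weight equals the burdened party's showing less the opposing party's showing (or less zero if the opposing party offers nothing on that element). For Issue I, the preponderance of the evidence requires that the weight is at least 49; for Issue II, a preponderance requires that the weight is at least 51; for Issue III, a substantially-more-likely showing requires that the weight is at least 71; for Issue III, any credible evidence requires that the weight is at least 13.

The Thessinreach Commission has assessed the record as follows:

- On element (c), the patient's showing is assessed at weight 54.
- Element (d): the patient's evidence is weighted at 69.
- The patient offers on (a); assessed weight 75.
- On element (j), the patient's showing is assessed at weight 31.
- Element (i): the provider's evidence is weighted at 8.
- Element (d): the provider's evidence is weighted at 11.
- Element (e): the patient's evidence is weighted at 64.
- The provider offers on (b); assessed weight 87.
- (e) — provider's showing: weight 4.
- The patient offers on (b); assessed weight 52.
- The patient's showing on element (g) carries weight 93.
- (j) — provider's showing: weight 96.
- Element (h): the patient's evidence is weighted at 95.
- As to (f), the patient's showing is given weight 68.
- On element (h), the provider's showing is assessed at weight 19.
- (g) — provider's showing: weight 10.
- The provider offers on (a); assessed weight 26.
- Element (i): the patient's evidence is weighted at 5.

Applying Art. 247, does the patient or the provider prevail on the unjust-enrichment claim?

patient

— Issue I —
Stage I.1 — burden on patient; standard: the preponderance of the evidence (weight is at least 49).
    (a): 75 − 26 = 49 ≥ 49 [met]
  Stage I.1 is satisfied; the onus moves to the provider.
Stage I.2 — burden on provider; standard: the preponderance of the evidence (weight is at least 49).
    (b): 87 − 52 = 35 < 49 [not met]
  Not every element is met, so the provider fails to carry Stage I.2.
The analysis ends at Stage I.2; the patient prevails on this issue.
— Issue II —
Stage II.1 (patient, a preponderance, weight is at least 51): (c) 54 ≥ 51 — meets; (d) net 69−11=58 ≥ 51 — meets.
  All elements met. The patient retains the burden for Stage II.2.
Stage II.2 (patient, a preponderance, weight is at least 51): (e) net 64−4=60 ≥ 51 — meets; (f) 68 ≥ 51 — meets.
  All elements met at the final stage.
Every stage carried; the patient prevails on this issue.
— Issue III —
Stage III.1 — burden on patient; standard: a substantially-more-likely showing (weight is at least 71).
    (g): 93 − 10 = 83 ≥ 71 [met]
    (h): 95 − 19 = 76 ≥ 71 [met]
  Stage III.1 carried; the burden shifts to the provider.
Stage III.2 — burden on provider; standard: any credible evidence (weight is at least 13).
    (i): 8 − 5 = 3 < 13 [not met]
  Stage III.2 not carried; the provider fails its burden.
The patient prevails on this issue.
Per-issue: Issue I → patient; Issue II → patient; Issue III → patient. The patient must prevail on a majority of issues; overall, the patient prevails.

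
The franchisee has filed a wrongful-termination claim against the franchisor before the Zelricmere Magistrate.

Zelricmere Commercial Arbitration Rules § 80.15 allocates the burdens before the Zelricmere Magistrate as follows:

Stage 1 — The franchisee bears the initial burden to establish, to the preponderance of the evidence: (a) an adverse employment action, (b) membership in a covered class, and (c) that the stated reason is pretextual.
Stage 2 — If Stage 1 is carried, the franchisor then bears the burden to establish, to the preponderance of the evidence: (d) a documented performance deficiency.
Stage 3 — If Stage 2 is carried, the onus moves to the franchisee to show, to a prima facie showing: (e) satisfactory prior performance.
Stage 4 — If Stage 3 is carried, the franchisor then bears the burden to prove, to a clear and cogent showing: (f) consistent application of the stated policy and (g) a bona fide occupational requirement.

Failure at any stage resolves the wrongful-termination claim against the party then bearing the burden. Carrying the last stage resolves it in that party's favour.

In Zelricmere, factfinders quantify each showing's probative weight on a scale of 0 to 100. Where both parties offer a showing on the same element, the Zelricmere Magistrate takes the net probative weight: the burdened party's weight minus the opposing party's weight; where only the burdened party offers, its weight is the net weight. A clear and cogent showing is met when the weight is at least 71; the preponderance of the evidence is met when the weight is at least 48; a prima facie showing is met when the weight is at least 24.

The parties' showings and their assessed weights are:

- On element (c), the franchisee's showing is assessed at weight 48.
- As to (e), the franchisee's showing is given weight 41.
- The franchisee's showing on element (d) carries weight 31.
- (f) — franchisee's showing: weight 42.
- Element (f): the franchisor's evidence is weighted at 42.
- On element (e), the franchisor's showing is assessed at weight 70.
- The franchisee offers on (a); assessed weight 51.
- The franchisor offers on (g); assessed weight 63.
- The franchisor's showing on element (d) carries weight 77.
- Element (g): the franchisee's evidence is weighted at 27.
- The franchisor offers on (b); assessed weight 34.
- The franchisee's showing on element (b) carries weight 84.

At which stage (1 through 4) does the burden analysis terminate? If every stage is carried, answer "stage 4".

stage 2

Stage 1 (franchisee, the preponderance of the evidence, weight is at least 48): (a) 51 ≥ 48 — meets; (b) net 84−34=50 ≥ 48 — meets; (c) 48 ≥ 48 — meets.
  All elements met. The burden passes to the franchisor.
Stage 2 (franchisor, the preponderance of the evidence, weight is at least 48): (d) net 77−31=46 < 48 — fails.
  Not every element is met, so the franchisor fails to carry Stage 2.
The analysis ends at Stage 2; the franchisee prevails.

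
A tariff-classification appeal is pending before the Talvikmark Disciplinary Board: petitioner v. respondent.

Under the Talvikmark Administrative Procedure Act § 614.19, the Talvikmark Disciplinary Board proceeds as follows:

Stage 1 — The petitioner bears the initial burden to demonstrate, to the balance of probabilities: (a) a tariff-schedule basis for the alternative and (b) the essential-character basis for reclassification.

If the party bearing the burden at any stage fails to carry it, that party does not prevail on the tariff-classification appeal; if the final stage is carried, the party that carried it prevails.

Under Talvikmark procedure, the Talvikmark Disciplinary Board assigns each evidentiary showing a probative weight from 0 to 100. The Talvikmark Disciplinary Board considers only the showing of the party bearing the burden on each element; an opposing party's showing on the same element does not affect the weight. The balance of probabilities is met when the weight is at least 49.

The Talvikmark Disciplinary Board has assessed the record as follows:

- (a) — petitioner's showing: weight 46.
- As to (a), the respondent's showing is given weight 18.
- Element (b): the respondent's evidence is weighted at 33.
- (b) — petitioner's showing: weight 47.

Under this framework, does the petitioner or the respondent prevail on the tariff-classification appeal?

Stage 1 — burden on petitioner; standard: the balance of probabilities (weight is at least 49).
    (a): 46 (respondent's 18 disregarded) < 49 [not met]
    (b): 47 (respondent's 33 disregarded) < 49 [not met]
  The petitioner does not carry Stage 1.
So the respondent prevails.

respondent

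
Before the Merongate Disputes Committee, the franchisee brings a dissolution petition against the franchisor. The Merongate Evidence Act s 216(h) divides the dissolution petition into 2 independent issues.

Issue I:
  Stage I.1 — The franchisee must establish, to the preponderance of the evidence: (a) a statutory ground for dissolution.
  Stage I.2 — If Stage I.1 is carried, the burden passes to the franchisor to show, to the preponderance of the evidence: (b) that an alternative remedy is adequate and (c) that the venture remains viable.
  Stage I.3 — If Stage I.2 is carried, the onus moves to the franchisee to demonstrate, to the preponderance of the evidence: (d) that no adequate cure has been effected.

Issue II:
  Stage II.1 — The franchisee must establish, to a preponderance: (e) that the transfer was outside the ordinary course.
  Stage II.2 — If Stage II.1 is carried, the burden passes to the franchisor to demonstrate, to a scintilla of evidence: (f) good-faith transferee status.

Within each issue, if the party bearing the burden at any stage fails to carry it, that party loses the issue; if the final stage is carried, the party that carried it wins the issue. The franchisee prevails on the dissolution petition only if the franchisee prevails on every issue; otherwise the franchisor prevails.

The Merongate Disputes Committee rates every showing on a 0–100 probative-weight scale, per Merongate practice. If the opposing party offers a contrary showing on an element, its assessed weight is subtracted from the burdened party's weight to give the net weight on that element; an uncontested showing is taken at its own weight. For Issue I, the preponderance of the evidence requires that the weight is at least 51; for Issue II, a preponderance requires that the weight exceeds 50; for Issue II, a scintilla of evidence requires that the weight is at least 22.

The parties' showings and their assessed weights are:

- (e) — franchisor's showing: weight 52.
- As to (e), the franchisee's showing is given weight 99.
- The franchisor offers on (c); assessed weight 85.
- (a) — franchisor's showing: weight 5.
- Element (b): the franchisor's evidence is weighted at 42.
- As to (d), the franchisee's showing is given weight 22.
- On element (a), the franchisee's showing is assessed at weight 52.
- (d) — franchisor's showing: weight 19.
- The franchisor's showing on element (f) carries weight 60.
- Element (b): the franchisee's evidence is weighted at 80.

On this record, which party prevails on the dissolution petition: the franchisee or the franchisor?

franchisor

— Issue I —
Stage I.1 (franchisee, the preponderance of the evidence, weight is at least 51): (a) net 52−5=47 < 51 — fails.
  Not every element is met, so the franchisee fails to carry Stage I.1.
The analysis ends at Stage I.1; the franchisor prevails on this issue.
— Issue II —
Stage II.1 (franchisee, a preponderance, weight exceeds 50): (e) net 99−52=47 ≤ 50 — fails.
  Not every element is met, so the franchisee fails to carry Stage II.1.
The analysis ends at Stage II.1; the franchisor prevails on this issue.
Per-issue: Issue I → franchisor; Issue II → franchisor. The franchisee must prevail on every issue; overall, the franchisor prevails.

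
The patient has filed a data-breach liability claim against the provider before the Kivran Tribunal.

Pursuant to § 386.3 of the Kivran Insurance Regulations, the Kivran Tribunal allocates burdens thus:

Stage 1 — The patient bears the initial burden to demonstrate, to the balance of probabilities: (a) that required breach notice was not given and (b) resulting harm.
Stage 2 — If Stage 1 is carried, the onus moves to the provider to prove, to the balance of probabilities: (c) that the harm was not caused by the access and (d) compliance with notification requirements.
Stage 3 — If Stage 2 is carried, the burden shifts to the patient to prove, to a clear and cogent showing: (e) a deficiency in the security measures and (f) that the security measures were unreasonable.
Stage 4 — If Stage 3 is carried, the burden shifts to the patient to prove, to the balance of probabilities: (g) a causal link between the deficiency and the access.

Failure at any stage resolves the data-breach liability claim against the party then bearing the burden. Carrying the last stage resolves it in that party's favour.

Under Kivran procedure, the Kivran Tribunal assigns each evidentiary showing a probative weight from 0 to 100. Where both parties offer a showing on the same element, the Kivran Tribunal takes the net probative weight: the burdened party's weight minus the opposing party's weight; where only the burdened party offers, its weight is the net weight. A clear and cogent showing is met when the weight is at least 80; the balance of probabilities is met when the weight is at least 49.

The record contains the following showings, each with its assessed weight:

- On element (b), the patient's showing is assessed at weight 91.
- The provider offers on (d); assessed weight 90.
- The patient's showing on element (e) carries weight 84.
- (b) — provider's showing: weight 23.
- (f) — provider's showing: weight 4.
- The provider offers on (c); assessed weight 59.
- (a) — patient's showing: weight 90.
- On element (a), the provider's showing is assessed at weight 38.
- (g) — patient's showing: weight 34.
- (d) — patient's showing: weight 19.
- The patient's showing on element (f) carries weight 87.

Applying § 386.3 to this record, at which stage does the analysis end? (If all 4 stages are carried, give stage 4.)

At Stage 1 the patient must meet the balance of probabilities (weight is at least 49): on (a) the weight is 90 less the opposing 38 gives net 52, which does reach 49, so (a) meets the standard; on (b) the weight is 91 less the opposing 23 gives net 68, which does reach 49, so (b) meets the standard.
  All elements met. The burden passes to the provider.
At Stage 2 the provider must meet the balance of probabilities (weight is at least 49): on (c) the weight is 59, which does reach 49, so (c) meets the standard; on (d) the weight is 90 less the opposing 19 gives net 71, which does reach 49, so (d) meets the standard.
  The provider carries Stage 2; the patient now bears the burden.
At Stage 3 the patient must meet a clear and cogent showing (weight is at least 80): on (e) the weight is 84, ≥ 80, so (e) meets the standard; on (f) the weight is 87 less the opposing 4 gives net 83, which does reach 80, so (f) meets the standard.
  All elements met. The patient retains the burden for Stage 4.
At Stage 4 the patient must meet the balance of probabilities (weight is at least 49): on (g) the weight is 34, which does not reach 49, so (g) does not meet the standard.
  The patient does not carry Stage 4.
The analysis ends at Stage 4; the provider prevails.

stage 4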